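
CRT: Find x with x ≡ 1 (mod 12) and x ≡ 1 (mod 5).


m₁ = 12, m₂ = 5, gcd = 1, so CRT applies. M = m₁·m₂ = 60
Let M₁ = M/m₁ = 5, M₂ = M/m₂ = 12
Find y₁ ≡ M₁⁻¹ (mod m₁): 5⁻¹ ≡ 5 (mod 12)
Find y₂ ≡ M₂⁻¹ (mod m₂): 12⁻¹ ≡ 3 (mod 5)
x = a₁·M₁·y₁ + a₂·M₂·y₂ = 1·5·5 + 1·12·3 = 61
Reduce mod 60: x ≡ 1
Check: 1 mod 12 = 1 ✓, 1 mod 5 = 1 ✓

x ≡ 1 (mod 60)


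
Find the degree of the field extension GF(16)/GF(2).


GF(16) = GF(2^4), so the extension degree is 4

[GF(16)/GF(2)] = 4


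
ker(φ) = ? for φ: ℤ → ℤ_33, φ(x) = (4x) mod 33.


Kernel = preimage of identity
ker(φ) = {x ∈ ℤ : 4x ≡ 0 (mod 33)}. gcd(4,33) = 1, so 4x ≡ 0 (mod 33) ⟺ x ≡ 0 (mod 33/1 = 33). Hence ker(φ) = 33ℤ

ker(φ) = 33ℤ


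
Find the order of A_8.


|A_n| = n!/2 (even permutations)
|A_8| = 8!/2 = 40320/2 = 20160

|A_8| = 20160


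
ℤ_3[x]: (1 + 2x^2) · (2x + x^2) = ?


Expand and collect like terms; reduce coefficients mod 3:
x^0: 1·0 = 0 ≡ 0 (mod 3)
x^1: 1·2 + 0·0 = 2 ≡ 2 (mod 3)
x^2: 1·1 + 0·2 + 2·0 = 1 ≡ 1 (mod 3)
x^3: 0·1 + 2·2 = 4 ≡ 1 (mod 3)
x^4: 2·1 = 2 ≡ 2 (mod 3)
Result: 2x + x^2 + x^3 + 2x^4

f · g = 2x + x^2 + x^3 + 2x^4


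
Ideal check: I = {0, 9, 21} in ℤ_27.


Check ideal conditions for I = {0, 9, 21} in ℤ_27:
(1) I is an additive subgroup? No
(2) For r ∈ ℤ_27 and a ∈ I: r·a ∈ I? No  [counterexample: r=2, a=9, r·a mod 27 = 18 ∉ I]

No, I is not an ideal of ℤ_27


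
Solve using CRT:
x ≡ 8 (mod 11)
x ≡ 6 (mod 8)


m₁ = 11, m₂ = 8, gcd = 1, so CRT applies. M = m₁·m₂ = 88
Let M₁ = M/m₁ = 8, M₂ = M/m₂ = 11
Find y₁ ≡ M₁⁻¹ (mod m₁): 8⁻¹ ≡ 7 (mod 11)
Find y₂ ≡ M₂⁻¹ (mod m₂): 11⁻¹ ≡ 3 (mod 8)
x = a₁·M₁·y₁ + a₂·M₂·y₂ = 8·8·7 + 6·11·3 = 646
Reduce mod 88: x ≡ 30
Check: 30 mod 11 = 8 ✓, 30 mod 8 = 6 ✓

x ≡ 30 (mod 88)


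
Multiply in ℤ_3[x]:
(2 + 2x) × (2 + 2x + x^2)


Expand and collect like terms; reduce coefficients mod 3:
x^0: 2·2 = 4 ≡ 1 (mod 3)
x^1: 2·2 + 2·2 = 8 ≡ 2 (mod 3)
x^2: 2·1 + 2·2 = 6 ≡ 0 (mod 3)
x^3: 2·1 = 2 ≡ 2 (mod 3)
Result: 1 + 2x + 2x^3

f · g = 1 + 2x + 2x^3


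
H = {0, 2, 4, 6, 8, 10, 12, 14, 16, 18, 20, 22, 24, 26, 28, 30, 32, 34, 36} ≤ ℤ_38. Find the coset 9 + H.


9 + H = {9 + h (mod 38) : h ∈ H}
9+0=9, 9+2=11, 9+4=13, 9+6=15, 9+8=17, 9+10=19, 9+12=21, 9+14=23, 9+16=25, 9+18=27, 9+20=29, 9+22=31, 9+24=33, 9+26=35, 9+28=37, 9+30=1, 9+32=3, 9+34=5, 9+36=7
9 + H = {1, 3, 5, 7, 9, 11, 13, 15, 17, 19, 21, 23, 25, 27, 29, 31, 33, 35, 37} = 1 + H

9 + H = {1, 3, 5, 7, 9, 11, 13, 15, 17, 19, 21, 23, 25, 27, 29, 31, 33, 35, 37}


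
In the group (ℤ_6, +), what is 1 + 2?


Operation: addition mod 6
1 + 2 = (a + b) mod 6 with a = 1, b = 2

1 + 2 = 3


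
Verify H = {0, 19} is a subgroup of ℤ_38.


Subgroup test for H = {0, 19} in (ℤ_38, +):
(1) 0 ∈ H? Yes
(2) Closure: for all a,b ∈ H, (a+b) mod 38 ∈ H? Yes
(3) Inverses: for all a ∈ H, -a mod 38 ∈ H? Yes

Yes, H is a subgroup of ℤ_38


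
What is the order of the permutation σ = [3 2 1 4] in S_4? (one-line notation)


Cycle decomposition: (1 3)
Cycle lengths: 2
Order = lcm(2) = 2

ord(σ) = 2


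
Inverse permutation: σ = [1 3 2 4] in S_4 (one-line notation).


To find σ⁻¹, swap domain and range:
σ(1) = 1 → σ⁻¹(1) = 1
σ(2) = 3 → σ⁻¹(3) = 2
σ(3) = 2 → σ⁻¹(2) = 3
σ(4) = 4 → σ⁻¹(4) = 4

σ⁻¹ = [1 3 2 4]


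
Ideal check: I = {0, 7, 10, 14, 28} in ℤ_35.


Check ideal conditions for I = {0, 7, 10, 14, 28} in ℤ_35:
(1) I is an additive subgroup? No
(2) For r ∈ ℤ_35 and a ∈ I: r·a ∈ I? No  [counterexample: r=2, a=10, r·a mod 35 = 20 ∉ I]

No, I is not an ideal of ℤ_35


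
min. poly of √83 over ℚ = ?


√83 satisfies x² - 83 = 0, irreducible over ℚ since 83 is squarefree

Minimal polynomial: x² - 83


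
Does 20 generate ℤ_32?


g generates ℤ_n iff gcd(g, n) = 1
gcd(20, 32) = 4
Since gcd = 4 ≠ 1, ⟨20⟩ has order 8 < 32, so 20 is not a generator.

No, 20 does not generate ℤ_32


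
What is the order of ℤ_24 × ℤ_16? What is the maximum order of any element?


|ℤ_24 × ℤ_16| = 24 × 16 = 384
Max element order = lcm(24,16) = 48
Cyclic? No (gcd=8)

|ℤ_24×ℤ_16| = 384, max element order = 48


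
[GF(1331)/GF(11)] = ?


GF(1331) = GF(11^3), so the extension degree is 3

[GF(1331)/GF(11)] = 3


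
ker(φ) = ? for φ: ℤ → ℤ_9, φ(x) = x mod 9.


Kernel = preimage of identity
ker(φ) = {x ∈ ℤ : x ≡ 0 (mod 9)} = 9ℤ = {0, ±9, ±18, ...}

ker(φ) = 9ℤ


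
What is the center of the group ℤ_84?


Z(G) = {g ∈ G | gx = xg for all x ∈ G}
ℤ_84 is abelian, so Z(G) = G

Z(ℤ_84) = ℤ_84


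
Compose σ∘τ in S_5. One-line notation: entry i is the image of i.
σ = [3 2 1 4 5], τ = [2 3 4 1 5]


σ∘τ: apply τ first, then σ
1 →τ 2 →σ 2
2 →τ 3 →σ 1
3 →τ 4 →σ 4
4 →τ 1 →σ 3
5 →τ 5 →σ 5

σ∘τ = [2 1 4 3 5]


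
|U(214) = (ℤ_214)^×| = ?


U(n) is the group of units mod n; |U(n)| = φ(n)
|U(214)| = φ(214) = 106

|U(214) = (ℤ_214)^×| = 106


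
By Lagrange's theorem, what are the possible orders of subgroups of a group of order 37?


Lagrange's theorem: |H| divides |G|
|G| = 37
Divisors of 37: 1, 37

Possible subgroup orders: {1, 37}


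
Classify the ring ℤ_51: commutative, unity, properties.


ℤ_51 is a commutative ring with unity 1; 51 = 3×17 is composite, so 3·17 ≡ 0 gives zero divisors (not an integral domain)
Commutative: Yes
Integral domain: No
Has unity: Yes

ℤ_51: Commutative=Yes, Unity=Yes


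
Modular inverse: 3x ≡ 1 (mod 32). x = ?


Use the extended Euclidean algorithm to write 1 = 3·s + 32·t; then s mod 32 is the inverse.
Euclidean algorithm:
  3 = 0·32 + 3
  32 = 10·3 + 2
  3 = 1·2 + 1
  2 = 2·1 + 0
gcd(3,32) = 1
Back-substitution gives: 3·(11) + 32·(-1) = 1
So 3⁻¹ ≡ 11 ≡ 11 (mod 32)
Check: 3 × 11 = 33 ≡ 1 (mod 32) ✓

3⁻¹ ≡ 11 (mod 32)


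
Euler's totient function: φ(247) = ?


Factor n: 247 = 13 × 19
φ(n) = n · ∏(1 - 1/p) over distinct primes p | n
φ(247) = 247 · (1 - 1/13) · (1 - 1/19) = 216

φ(247) = 216


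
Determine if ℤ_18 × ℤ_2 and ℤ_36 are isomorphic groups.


Comparing ℤ_18 × ℤ_2 and ℤ_36:
gcd(18,2) = 2 ≠ 1. Max element order in ℤ_18×ℤ_2 is lcm(18,2) = 18 < 36, so it has no element of order 36

No, ℤ_18 × ℤ_2 ≇ ℤ_36


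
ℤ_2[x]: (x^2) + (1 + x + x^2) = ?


Add coefficients mod 2:
x^0: 0 + 1 = 1 (mod 2)
x^1: 0 + 1 = 1 (mod 2)
x^2: 1 + 1 = 0 (mod 2)
Result: 1 + x

f + g = 1 + x


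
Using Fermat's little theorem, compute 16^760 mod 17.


Fermat's little theorem: if p is prime and gcd(a,p)=1, then a^(p-1) ≡ 1 (mod p)
p = 17 is prime, gcd(16,17) = 1
Reduce exponent: 760 mod 16 = 8
So 16^760 ≡ 16^8 (mod 17)
16^8 mod 17 = 1

16^760 ≡ 1 (mod 17)


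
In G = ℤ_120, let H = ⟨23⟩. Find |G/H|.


|⟨23⟩| = n / gcd(23, 120) = 120 / 1 = 120
H is normal (ℤ_120 is abelian).
|G/H| = |G| / |H| = 120 / 120 = 1

|G/H| = 1


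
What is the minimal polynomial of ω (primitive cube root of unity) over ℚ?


ω satisfies x² + x + 1 = 0 (the cyclotomic polynomial Φ₃)

Minimal polynomial: x² + x + 1


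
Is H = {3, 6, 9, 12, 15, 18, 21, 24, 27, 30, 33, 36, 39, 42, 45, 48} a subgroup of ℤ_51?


Subgroup test for H = {3, 6, 9, 12, 15, 18, 21, 24, 27, 30, 33, 36, 39, 42, 45, 48} in (ℤ_51, +):
(1) 0 ∈ H? No
(2) Closure: for all a,b ∈ H, (a+b) mod 51 ∈ H? No  [counterexample: 3 + 48 = 0 ∉ H]
(3) Inverses: for all a ∈ H, -a mod 51 ∈ H? Yes

No, H is not a subgroup of ℤ_51


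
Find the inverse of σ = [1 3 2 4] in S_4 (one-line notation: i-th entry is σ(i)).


To find σ⁻¹, swap domain and range:
σ(1) = 1 → σ⁻¹(1) = 1
σ(2) = 3 → σ⁻¹(3) = 2
σ(3) = 2 → σ⁻¹(2) = 3
σ(4) = 4 → σ⁻¹(4) = 4

σ⁻¹ = [1 3 2 4]


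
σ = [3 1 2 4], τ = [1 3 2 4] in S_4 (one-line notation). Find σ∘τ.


σ∘τ: apply τ first, then σ
1 →τ 1 →σ 3
2 →τ 3 →σ 2
3 →τ 2 →σ 1
4 →τ 4 →σ 4

σ∘τ = [3 2 1 4]


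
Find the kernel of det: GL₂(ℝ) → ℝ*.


Kernel = preimage of identity
ker(det) = {A | det(A) = 1} = SL₂(ℝ)

ker(det) = SL₂(ℝ)


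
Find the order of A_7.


|A_n| = n!/2 (even permutations)
|A_7| = 7!/2 = 5040/2 = 2520

|A_7| = 2520


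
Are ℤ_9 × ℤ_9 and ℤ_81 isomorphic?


Comparing ℤ_9 × ℤ_9 and ℤ_81:
gcd(9,9) = 9 ≠ 1. Max element order in ℤ_9×ℤ_9 is lcm(9,9) = 9 < 81, so it has no element of order 81

No, ℤ_9 × ℤ_9 ≇ ℤ_81


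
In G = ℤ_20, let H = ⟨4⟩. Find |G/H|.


|⟨4⟩| = n / gcd(4, 20) = 20 / 4 = 5
H is normal (ℤ_20 is abelian).
|G/H| = |G| / |H| = 20 / 5 = 4

|G/H| = 4


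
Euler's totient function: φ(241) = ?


Factor n: 241 = 241
φ(n) = n · ∏(1 - 1/p) over distinct primes p | n
φ(241) = 241 · (1 - 1/241) = 240

φ(241) = 240


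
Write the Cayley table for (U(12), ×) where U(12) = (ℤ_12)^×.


Elements: {1, 5, 7, 11}
Operation: multiplication mod 12
Entry (a, b) = (a × b) mod 12

Cayley table:
   |  1 |  5 |  7 | 11
 1 |  1 |  5 |  7 | 11
 5 |  5 |  1 | 11 |  7
 7 |  7 | 11 |  1 |  5
11 | 11 |  7 |  5 |  1


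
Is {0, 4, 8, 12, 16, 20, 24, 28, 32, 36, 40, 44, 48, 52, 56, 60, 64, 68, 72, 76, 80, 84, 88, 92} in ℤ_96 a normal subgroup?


H = {0, 4, 8, 12, 16, 20, 24, 28, 32, 36, 40, 44, 48, 52, 56, 60, 64, 68, 72, 76, 80, 84, 88, 92} in ℤ_96
ℤ_96 is abelian; every subgroup of an abelian group is normal

Yes, normal subgroup


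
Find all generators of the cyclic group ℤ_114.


g generates ℤ_n iff gcd(g,n) = 1
Prime factors of 114: 2, 3, 19
Generators are g ∈ {1,...,113} not divisible by any of these primes.
Generators: {1, 5, 7, 11, 13, 17, 23, 25, 29, 31, 35, 37, 41, 43, 47, 49, 53, 55, 59, 61, 65, 67, 71, 73, 77, 79, 83, 85, 89, 91, 97, 101, 103, 107, 109, 113}
Number of generators = φ(114) = 36

Generators of ℤ_114 = {1, 5, 7, 11, 13, 17, 23, 25, 29, 31, 35, 37, 41, 43, 47, 49, 53, 55, 59, 61, 65, 67, 71, 73, 77, 79, 83, 85, 89, 91, 97, 101, 103, 107, 109, 113}


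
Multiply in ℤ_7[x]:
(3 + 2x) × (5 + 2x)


Expand and collect like terms; reduce coefficients mod 7:
x^0: 3·5 = 15 ≡ 1 (mod 7)
x^1: 3·2 + 2·5 = 16 ≡ 2 (mod 7)
x^2: 2·2 = 4 ≡ 4 (mod 7)
Result: 1 + 2x + 4x^2

f · g = 1 + 2x + 4x^2


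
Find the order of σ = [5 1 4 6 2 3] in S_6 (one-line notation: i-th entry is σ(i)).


Cycle decomposition: (1 5 2) (3 4 6)
Cycle lengths: 3, 3
Order = lcm(3, 3) = 3

ord(σ) = 3


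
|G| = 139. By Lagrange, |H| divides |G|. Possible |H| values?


Lagrange's theorem: |H| divides |G|
|G| = 139
Divisors of 139: 1, 139

Possible subgroup orders: {1, 139}


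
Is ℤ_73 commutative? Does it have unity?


ℤ_73 is a commutative ring with unity 1; 73 is prime, so ℤ_73 is a field (hence an integral domain)
Commutative: Yes
Integral domain: Yes
Has unity: Yes

ℤ_73: Commutative=Yes, Unity=Yes


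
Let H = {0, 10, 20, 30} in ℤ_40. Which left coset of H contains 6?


6 + H = {6 + h (mod 40) : h ∈ H}
6+0=6, 6+10=16, 6+20=26, 6+30=36

6 + H = {6, 16, 26, 36}


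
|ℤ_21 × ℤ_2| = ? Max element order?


|ℤ_21 × ℤ_2| = 21 × 2 = 42
Max element order = lcm(21,2) = 42
Cyclic? Yes (gcd=1)

|ℤ_21×ℤ_2| = 42, max element order = 42


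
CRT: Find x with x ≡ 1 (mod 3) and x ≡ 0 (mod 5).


m₁ = 3, m₂ = 5, gcd = 1, so CRT applies. M = m₁·m₂ = 15
Let M₁ = M/m₁ = 5, M₂ = M/m₂ = 3
Find y₁ ≡ M₁⁻¹ (mod m₁): 5⁻¹ ≡ 2 (mod 3)
Find y₂ ≡ M₂⁻¹ (mod m₂): 3⁻¹ ≡ 2 (mod 5)
x = a₁·M₁·y₁ + a₂·M₂·y₂ = 1·5·2 + 0·3·2 = 10
Reduce mod 15: x ≡ 10
Check: 10 mod 3 = 1 ✓, 10 mod 5 = 0 ✓

x ≡ 10 (mod 15)


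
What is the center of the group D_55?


Z(G) = {g ∈ G | gx = xg for all x ∈ G}
For odd n, Z(D_n) = {e}: no nontrivial rotation commutes with all reflections

Z(D_55) = {e}


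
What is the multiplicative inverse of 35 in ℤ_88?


Use the extended Euclidean algorithm to write 1 = 35·s + 88·t; then s mod 88 is the inverse.
Euclidean algorithm:
  35 = 0·88 + 35
  88 = 2·35 + 18
  35 = 1·18 + 17
  18 = 1·17 + 1
  17 = 17·1 + 0
gcd(35,88) = 1
Back-substitution gives: 35·(-5) + 88·(2) = 1
So 35⁻¹ ≡ -5 ≡ 83 (mod 88)
Check: 35 × 83 = 2905 ≡ 1 (mod 88) ✓

35⁻¹ ≡ 83 (mod 88)


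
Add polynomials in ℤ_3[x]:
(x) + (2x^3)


Add coefficients mod 3:
x^0: 0 + 0 = 0 (mod 3)
x^1: 1 + 0 = 1 (mod 3)
x^2: 0 + 0 = 0 (mod 3)
x^3: 0 + 2 = 2 (mod 3)
Result: x + 2x^3

f + g = x + 2x^3


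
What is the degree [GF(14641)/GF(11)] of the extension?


GF(14641) = GF(11^4), so the extension degree is 4

[GF(14641)/GF(11)] = 4


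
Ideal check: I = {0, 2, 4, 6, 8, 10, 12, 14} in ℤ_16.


Check ideal conditions for I = {0, 2, 4, 6, 8, 10, 12, 14} in ℤ_16:
(1) I is an additive subgroup? Yes
(2) For r ∈ ℤ_16 and a ∈ I: r·a ∈ I? Yes

Yes, I is an ideal of ℤ_16


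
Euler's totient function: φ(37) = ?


Factor n: 37 = 37
φ(n) = n · ∏(1 - 1/p) over distinct primes p | n
φ(37) = 37 · (1 - 1/37) = 36

φ(37) = 36


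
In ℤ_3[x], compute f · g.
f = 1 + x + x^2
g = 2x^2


Expand and collect like terms; reduce coefficients mod 3:
x^0: 1·0 = 0 ≡ 0 (mod 3)
x^1: 1·0 + 1·0 = 0 ≡ 0 (mod 3)
x^2: 1·2 + 1·0 + 1·0 = 2 ≡ 2 (mod 3)
x^3: 1·2 + 1·0 = 2 ≡ 2 (mod 3)
x^4: 1·2 = 2 ≡ 2 (mod 3)
Result: 2x^2 + 2x^3 + 2x^4

f · g = 2x^2 + 2x^3 + 2x^4


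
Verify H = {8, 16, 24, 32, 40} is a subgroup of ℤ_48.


Subgroup test for H = {8, 16, 24, 32, 40} in (ℤ_48, +):
(1) 0 ∈ H? No
(2) Closure: for all a,b ∈ H, (a+b) mod 48 ∈ H? No  [counterexample: 8 + 40 = 0 ∉ H]
(3) Inverses: for all a ∈ H, -a mod 48 ∈ H? Yes

No, H is not a subgroup of ℤ_48


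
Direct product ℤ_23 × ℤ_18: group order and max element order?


|ℤ_23 × ℤ_18| = 23 × 18 = 414
Max element order = lcm(23,18) = 414
Cyclic? Yes (gcd=1)

|ℤ_23×ℤ_18| = 414, max element order = 414


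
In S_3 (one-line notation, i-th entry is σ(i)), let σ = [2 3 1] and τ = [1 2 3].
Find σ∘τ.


σ∘τ: apply τ first, then σ
1 →τ 1 →σ 2
2 →τ 2 →σ 3
3 →τ 3 →σ 1

σ∘τ = [2 3 1]


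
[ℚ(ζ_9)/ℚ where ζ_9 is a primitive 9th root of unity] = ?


[ℚ(ζ_n):ℚ] = deg Φ_n(x) = φ(n). Here φ(9) = 6

[ℚ(ζ_9)/ℚ where ζ_9 is a primitive 9th root of unity] = 6


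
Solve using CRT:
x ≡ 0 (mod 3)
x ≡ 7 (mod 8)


m₁ = 3, m₂ = 8, gcd = 1, so CRT applies. M = m₁·m₂ = 24
Let M₁ = M/m₁ = 8, M₂ = M/m₂ = 3
Find y₁ ≡ M₁⁻¹ (mod m₁): 8⁻¹ ≡ 2 (mod 3)
Find y₂ ≡ M₂⁻¹ (mod m₂): 3⁻¹ ≡ 3 (mod 8)
x = a₁·M₁·y₁ + a₂·M₂·y₂ = 0·8·2 + 7·3·3 = 63
Reduce mod 24: x ≡ 15
Check: 15 mod 3 = 0 ✓, 15 mod 8 = 7 ✓

x ≡ 15 (mod 24)


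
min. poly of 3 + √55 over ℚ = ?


Let α = 3 + √55. Then α - 3 = √55, so (α - 3)² = 55, giving α² - 6α - 46 = 0. Degree 2 and α ∉ ℚ, so this is the minimal polynomial.

Minimal polynomial: x² - 6x - 46


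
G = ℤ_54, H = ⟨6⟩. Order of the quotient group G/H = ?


|⟨6⟩| = n / gcd(6, 54) = 54 / 6 = 9
H is normal (ℤ_54 is abelian).
|G/H| = |G| / |H| = 54 / 9 = 6

|G/H| = 6


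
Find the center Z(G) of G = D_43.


Z(G) = {g ∈ G | gx = xg for all x ∈ G}
For odd n, Z(D_n) = {e}: no nontrivial rotation commutes with all reflections

Z(D_43) = {e}


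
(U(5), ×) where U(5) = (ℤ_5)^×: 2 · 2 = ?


Operation: multiplication mod 5
2 · 2 = (a × b) mod 5 with a = 2, b = 2

2 · 2 = 4


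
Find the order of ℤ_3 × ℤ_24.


|A × B| = |A| · |B|
|ℤ_3 × ℤ_24| = 3 × 24 = 72

|ℤ_3 × ℤ_24| = 72


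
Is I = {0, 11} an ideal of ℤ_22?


Check ideal conditions for I = {0, 11} in ℤ_22:
(1) I is an additive subgroup? Yes
(2) For r ∈ ℤ_22 and a ∈ I: r·a ∈ I? Yes

Yes, I is an ideal of ℤ_22


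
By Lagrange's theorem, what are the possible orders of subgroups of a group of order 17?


Lagrange's theorem: |H| divides |G|
|G| = 17
Divisors of 17: 1, 17

Possible subgroup orders: {1, 17}


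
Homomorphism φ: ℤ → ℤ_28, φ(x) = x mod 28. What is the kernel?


Kernel = preimage of identity
ker(φ) = {x ∈ ℤ : x ≡ 0 (mod 28)} = 28ℤ = {0, ±28, ±56, ...}

ker(φ) = 28ℤ


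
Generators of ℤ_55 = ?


g generates ℤ_n iff gcd(g,n) = 1
Prime factors of 55: 5, 11
Generators are g ∈ {1,...,54} not divisible by any of these primes.
Generators: {1, 2, 3, 4, 6, 7, 8, 9, 12, 13, 14, 16, 17, 18, 19, 21, 23, 24, 26, 27, 28, 29, 31, 32, 34, 36, 37, 38, 39, 41, 42, 43, 46, 47, 48, 49, 51, 52, 53, 54}
Number of generators = φ(55) = 40

Generators of ℤ_55 = {1, 2, 3, 4, 6, 7, 8, 9, 12, 13, 14, 16, 17, 18, 19, 21, 23, 24, 26, 27, 28, 29, 31, 32, 34, 36, 37, 38, 39, 41, 42, 43, 46, 47, 48, 49, 51, 52, 53, 54}


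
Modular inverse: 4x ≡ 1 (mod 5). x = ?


Use the extended Euclidean algorithm to write 1 = 4·s + 5·t; then s mod 5 is the inverse.
Euclidean algorithm:
  4 = 0·5 + 4
  5 = 1·4 + 1
  4 = 4·1 + 0
gcd(4,5) = 1
Back-substitution gives: 4·(-1) + 5·(1) = 1
So 4⁻¹ ≡ -1 ≡ 4 (mod 5)
Check: 4 × 4 = 16 ≡ 1 (mod 5) ✓

4⁻¹ ≡ 4 (mod 5)


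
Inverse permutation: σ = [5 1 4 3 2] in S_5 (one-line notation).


To find σ⁻¹, swap domain and range:
σ(1) = 5 → σ⁻¹(5) = 1
σ(2) = 1 → σ⁻¹(1) = 2
σ(3) = 4 → σ⁻¹(4) = 3
σ(4) = 3 → σ⁻¹(3) = 4
σ(5) = 2 → σ⁻¹(2) = 5

σ⁻¹ = [2 5 4 3 1]


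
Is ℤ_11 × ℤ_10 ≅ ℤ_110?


Comparing ℤ_11 × ℤ_10 and ℤ_110:
gcd(11,10) = 1, so ℤ_11 × ℤ_10 ≅ ℤ_110 (CRT)

Yes, ℤ_11 × ℤ_10 ≅ ℤ_110


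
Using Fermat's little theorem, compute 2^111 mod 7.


Fermat's little theorem: if p is prime and gcd(a,p)=1, then a^(p-1) ≡ 1 (mod p)
p = 7 is prime, gcd(2,7) = 1
Reduce exponent: 111 mod 6 = 3
So 2^111 ≡ 2^3 (mod 7)
2^3 mod 7 = 1

2^111 ≡ 1 (mod 7)


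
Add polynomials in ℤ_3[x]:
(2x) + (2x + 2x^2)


Add coefficients mod 3:
x^0: 0 + 0 = 0 (mod 3)
x^1: 2 + 2 = 1 (mod 3)
x^2: 0 + 2 = 2 (mod 3)
Result: x + 2x^2

f + g = x + 2x^2


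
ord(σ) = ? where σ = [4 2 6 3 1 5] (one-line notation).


Cycle decomposition: (1 4 3 6 5)
Cycle lengths: 5
Order = lcm(5) = 5

ord(σ) = 5


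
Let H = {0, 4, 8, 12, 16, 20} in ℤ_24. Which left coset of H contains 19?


19 + H = {19 + h (mod 24) : h ∈ H}
19+0=19, 19+4=23, 19+8=3, 19+12=7, 19+16=11, 19+20=15
19 + H = {3, 7, 11, 15, 19, 23} = 3 + H

19 + H = {3, 7, 11, 15, 19, 23}


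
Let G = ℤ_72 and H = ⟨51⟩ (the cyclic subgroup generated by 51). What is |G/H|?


|⟨51⟩| = n / gcd(51, 72) = 72 / 3 = 24
H is normal (ℤ_72 is abelian).
|G/H| = |G| / |H| = 72 / 24 = 3

|G/H| = 3


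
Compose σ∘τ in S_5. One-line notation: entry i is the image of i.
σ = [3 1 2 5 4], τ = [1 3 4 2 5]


σ∘τ: apply τ first, then σ
1 →τ 1 →σ 3
2 →τ 3 →σ 2
3 →τ 4 →σ 5
4 →τ 2 →σ 1
5 →τ 5 →σ 4

σ∘τ = [3 2 5 1 4]


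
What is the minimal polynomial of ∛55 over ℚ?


∛55 satisfies x³ - 55 = 0, irreducible over ℚ (no rational root; 55 is not a perfect cube)

Minimal polynomial: x³ - 55


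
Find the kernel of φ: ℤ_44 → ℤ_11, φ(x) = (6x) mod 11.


Kernel = preimage of identity
ker(φ) = {x ∈ ℤ_44 : 6x ≡ 0 (mod 11)}. Since 11 | 44, φ is well-defined. The kernel is the cyclic subgroup ⟨11⟩ of ℤ_44 (order 4), i.e. {0, 11, 22, 33}

ker(φ) = {0, 11, 22, 33}


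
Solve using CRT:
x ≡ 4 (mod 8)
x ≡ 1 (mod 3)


m₁ = 8, m₂ = 3, gcd = 1, so CRT applies. M = m₁·m₂ = 24
Let M₁ = M/m₁ = 3, M₂ = M/m₂ = 8
Find y₁ ≡ M₁⁻¹ (mod m₁): 3⁻¹ ≡ 3 (mod 8)
Find y₂ ≡ M₂⁻¹ (mod m₂): 8⁻¹ ≡ 2 (mod 3)
x = a₁·M₁·y₁ + a₂·M₂·y₂ = 4·3·3 + 1·8·2 = 52
Reduce mod 24: x ≡ 4
Check: 4 mod 8 = 4 ✓, 4 mod 3 = 1 ✓

x ≡ 4 (mod 24)


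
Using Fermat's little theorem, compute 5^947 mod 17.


Fermat's little theorem: if p is prime and gcd(a,p)=1, then a^(p-1) ≡ 1 (mod p)
p = 17 is prime, gcd(5,17) = 1
Reduce exponent: 947 mod 16 = 3
So 5^947 ≡ 5^3 (mod 17)
5^3 mod 17 = 6

5^947 ≡ 6 (mod 17)


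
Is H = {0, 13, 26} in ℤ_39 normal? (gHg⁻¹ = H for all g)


H = {0, 13, 26} in ℤ_39
ℤ_39 is abelian; every subgroup of an abelian group is normal

Yes, normal subgroup


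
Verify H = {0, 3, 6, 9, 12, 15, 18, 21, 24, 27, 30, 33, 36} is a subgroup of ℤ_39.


Subgroup test for H = {0, 3, 6, 9, 12, 15, 18, 21, 24, 27, 30, 33, 36} in (ℤ_39, +):
(1) 0 ∈ H? Yes
(2) Closure: for all a,b ∈ H, (a+b) mod 39 ∈ H? Yes
(3) Inverses: for all a ∈ H, -a mod 39 ∈ H? Yes

Yes, H is a subgroup of ℤ_39


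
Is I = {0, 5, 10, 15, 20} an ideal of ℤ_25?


Check ideal conditions for I = {0, 5, 10, 15, 20} in ℤ_25:
(1) I is an additive subgroup? Yes
(2) For r ∈ ℤ_25 and a ∈ I: r·a ∈ I? Yes

Yes, I is an ideal of ℤ_25


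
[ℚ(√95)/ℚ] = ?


√95 has minimal polynomial x² - 95 (irreducible over ℚ since 95 is squarefree)

[ℚ(√95)/ℚ] = 2


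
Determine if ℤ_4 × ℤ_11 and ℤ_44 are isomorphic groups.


Comparing ℤ_4 × ℤ_11 and ℤ_44:
gcd(4,11) = 1, so ℤ_4 × ℤ_11 ≅ ℤ_44 (CRT)

Yes, ℤ_4 × ℤ_11 ≅ ℤ_44


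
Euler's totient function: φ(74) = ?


Factor n: 74 = 2 × 37
φ(n) = n · ∏(1 - 1/p) over distinct primes p | n
φ(74) = 74 · (1 - 1/2) · (1 - 1/37) = 36

φ(74) = 36


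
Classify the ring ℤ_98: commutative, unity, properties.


ℤ_98 is a commutative ring with unity 1; 98 = 2×49 is composite, so 2·49 ≡ 0 gives zero divisors (not an integral domain)
Commutative: Yes
Integral domain: No
Has unity: Yes

ℤ_98: Commutative=Yes, Unity=Yes


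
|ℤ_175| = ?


ℤ_n has n elements.

|ℤ_175| = 175


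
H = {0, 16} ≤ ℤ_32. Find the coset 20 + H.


20 + H = {20 + h (mod 32) : h ∈ H}
20+0=20, 20+16=4
20 + H = {4, 20} = 4 + H

20 + H = {4, 20}


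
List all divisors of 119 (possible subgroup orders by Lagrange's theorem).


Lagrange's theorem: |H| divides |G|
|G| = 119
Divisors of 119: 1, 7, 17, 119

Possible subgroup orders: {1, 7, 17, 119}


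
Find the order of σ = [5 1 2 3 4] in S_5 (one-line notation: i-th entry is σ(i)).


Cycle decomposition: (1 5 4 3 2)
Cycle lengths: 5
Order = lcm(5) = 5

ord(σ) = 5


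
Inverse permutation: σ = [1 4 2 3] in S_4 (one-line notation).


To find σ⁻¹, swap domain and range:
σ(1) = 1 → σ⁻¹(1) = 1
σ(2) = 4 → σ⁻¹(4) = 2
σ(3) = 2 → σ⁻¹(2) = 3
σ(4) = 3 → σ⁻¹(3) = 4

σ⁻¹ = [1 3 4 2]


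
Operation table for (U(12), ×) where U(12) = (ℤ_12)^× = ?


Elements: {1, 5, 7, 11}
Operation: multiplication mod 12
Entry (a, b) = (a × b) mod 12

Cayley table:
   |  1 |  5 |  7 | 11
 1 |  1 |  5 |  7 | 11
 5 |  5 |  1 | 11 |  7
 7 |  7 | 11 |  1 |  5
11 | 11 |  7 |  5 |  1


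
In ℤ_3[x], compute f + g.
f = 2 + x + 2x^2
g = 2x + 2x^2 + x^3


Add coefficients mod 3:
x^0: 2 + 0 = 2 (mod 3)
x^1: 1 + 2 = 0 (mod 3)
x^2: 2 + 2 = 1 (mod 3)
x^3: 0 + 1 = 1 (mod 3)
Result: 2 + x^2 + x^3

f + g = 2 + x^2 + x^3


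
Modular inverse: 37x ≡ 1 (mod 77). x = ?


Use the extended Euclidean algorithm to write 1 = 37·s + 77·t; then s mod 77 is the inverse.
Euclidean algorithm:
  37 = 0·77 + 37
  77 = 2·37 + 3
  37 = 12·3 + 1
  3 = 3·1 + 0
gcd(37,77) = 1
Back-substitution gives: 37·(25) + 77·(-12) = 1
So 37⁻¹ ≡ 25 ≡ 25 (mod 77)
Check: 37 × 25 = 925 ≡ 1 (mod 77) ✓

37⁻¹ ≡ 25 (mod 77)


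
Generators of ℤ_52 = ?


g generates ℤ_n iff gcd(g,n) = 1
Prime factors of 52: 2, 13
Generators are g ∈ {1,...,51} not divisible by any of these primes.
Generators: {1, 3, 5, 7, 9, 11, 15, 17, 19, 21, 23, 25, 27, 29, 31, 33, 35, 37, 41, 43, 45, 47, 49, 51}
Number of generators = φ(52) = 24

Generators of ℤ_52 = {1, 3, 5, 7, 9, 11, 15, 17, 19, 21, 23, 25, 27, 29, 31, 33, 35, 37, 41, 43, 45, 47, 49, 51}


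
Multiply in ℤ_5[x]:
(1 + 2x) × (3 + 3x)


Expand and collect like terms; reduce coefficients mod 5:
x^0: 1·3 = 3 ≡ 3 (mod 5)
x^1: 1·3 + 2·3 = 9 ≡ 4 (mod 5)
x^2: 2·3 = 6 ≡ 1 (mod 5)
Result: 3 + 4x + x^2

f · g = 3 + 4x + x^2


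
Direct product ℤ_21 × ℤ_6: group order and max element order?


|ℤ_21 × ℤ_6| = 21 × 6 = 126
Max element order = lcm(21,6) = 42
Cyclic? No (gcd=3)

|ℤ_21×ℤ_6| = 126, max element order = 42


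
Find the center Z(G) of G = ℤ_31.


Z(G) = {g ∈ G | gx = xg for all x ∈ G}
ℤ_31 is abelian, so Z(G) = G

Z(ℤ_31) = ℤ_31


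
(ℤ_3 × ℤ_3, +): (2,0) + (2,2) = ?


Operation: componentwise addition mod (3, 3)
(2,0) + (2,2) = ((a₁+b₁) mod 3, (a₂+b₂) mod 3) with a = (2,0), b = (2,2)

(2,0) + (2,2) = (1,2)


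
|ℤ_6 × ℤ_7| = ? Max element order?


|ℤ_6 × ℤ_7| = 6 × 7 = 42
Max element order = lcm(6,7) = 42
Cyclic? Yes (gcd=1)

|ℤ_6×ℤ_7| = 42, max element order = 42


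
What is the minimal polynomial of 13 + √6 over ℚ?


Let α = 13 + √6. Then α - 13 = √6, so (α - 13)² = 6, giving α² - 26α + 163 = 0. Degree 2 and α ∉ ℚ, so this is the minimal polynomial.

Minimal polynomial: x² - 26x + 163


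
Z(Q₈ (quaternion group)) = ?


Z(G) = {g ∈ G | gx = xg for all x ∈ G}
In Q₈ = {±1, ±i, ±j, ±k}, only ±1 commute with every element

Z(Q₈ (quaternion group)) = {1, -1}


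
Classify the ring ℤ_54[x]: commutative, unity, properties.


ℤ_54 has zero divisors (2·27 ≡ 0), and these lift to constant zero divisors in ℤ_54[x]; so not an integral domain
Commutative: Yes
Integral domain: No
Has unity: Yes

ℤ_54[x]: Commutative=Yes, Unity=Yes


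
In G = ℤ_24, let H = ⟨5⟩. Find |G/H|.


|⟨5⟩| = n / gcd(5, 24) = 24 / 1 = 24
H is normal (ℤ_24 is abelian).
|G/H| = |G| / |H| = 24 / 24 = 1

|G/H| = 1


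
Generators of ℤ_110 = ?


g generates ℤ_n iff gcd(g,n) = 1
Prime factors of 110: 2, 5, 11
Generators are g ∈ {1,...,109} not divisible by any of these primes.
Generators: {1, 3, 7, 9, 13, 17, 19, 21, 23, 27, 29, 31, 37, 39, 41, 43, 47, 49, 51, 53, 57, 59, 61, 63, 67, 69, 71, 73, 79, 81, 83, 87, 89, 91, 93, 97, 101, 103, 107, 109}
Number of generators = φ(110) = 40

Generators of ℤ_110 = {1, 3, 7, 9, 13, 17, 19, 21, 23, 27, 29, 31, 37, 39, 41, 43, 47, 49, 51, 53, 57, 59, 61, 63, 67, 69, 71, 73, 79, 81, 83, 87, 89, 91, 93, 97, 101, 103, 107, 109}


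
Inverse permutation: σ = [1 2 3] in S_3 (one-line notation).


To find σ⁻¹, swap domain and range:
σ(1) = 1 → σ⁻¹(1) = 1
σ(2) = 2 → σ⁻¹(2) = 2
σ(3) = 3 → σ⁻¹(3) = 3

σ⁻¹ = [1 2 3]


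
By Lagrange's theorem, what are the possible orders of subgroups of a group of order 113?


Lagrange's theorem: |H| divides |G|
|G| = 113
Divisors of 113: 1, 113

Possible subgroup orders: {1, 113}


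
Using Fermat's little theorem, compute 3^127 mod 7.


Fermat's little theorem: if p is prime and gcd(a,p)=1, then a^(p-1) ≡ 1 (mod p)
p = 7 is prime, gcd(3,7) = 1
Reduce exponent: 127 mod 6 = 1
So 3^127 ≡ 3^1 (mod 7)
3^1 mod 7 = 3

3^127 ≡ 3 (mod 7)


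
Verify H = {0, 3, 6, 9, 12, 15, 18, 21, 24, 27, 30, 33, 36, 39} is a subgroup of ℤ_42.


Subgroup test for H = {0, 3, 6, 9, 12, 15, 18, 21, 24, 27, 30, 33, 36, 39} in (ℤ_42, +):
(1) 0 ∈ H? Yes
(2) Closure: for all a,b ∈ H, (a+b) mod 42 ∈ H? Yes
(3) Inverses: for all a ∈ H, -a mod 42 ∈ H? Yes

Yes, H is a subgroup of ℤ_42


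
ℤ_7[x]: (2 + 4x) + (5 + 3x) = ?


Add coefficients mod 7:
x^0: 2 + 5 = 0 (mod 7)
x^1: 4 + 3 = 0 (mod 7)
Result: 0

f + g = 0


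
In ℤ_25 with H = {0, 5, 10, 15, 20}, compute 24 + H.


24 + H = {24 + h (mod 25) : h ∈ H}
24+0=24, 24+5=4, 24+10=9, 24+15=14, 24+20=19
24 + H = {4, 9, 14, 19, 24} = 4 + H

24 + H = {4, 9, 14, 19, 24}


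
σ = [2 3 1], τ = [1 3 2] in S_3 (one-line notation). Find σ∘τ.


σ∘τ: apply τ first, then σ
1 →τ 1 →σ 2
2 →τ 3 →σ 1
3 →τ 2 →σ 3

σ∘τ = [2 1 3]


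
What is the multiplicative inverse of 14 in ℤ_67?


Use the extended Euclidean algorithm to write 1 = 14·s + 67·t; then s mod 67 is the inverse.
Euclidean algorithm:
  14 = 0·67 + 14
  67 = 4·14 + 11
  14 = 1·11 + 3
  11 = 3·3 + 2
  3 = 1·2 + 1
  2 = 2·1 + 0
gcd(14,67) = 1
Back-substitution gives: 14·(24) + 67·(-5) = 1
So 14⁻¹ ≡ 24 ≡ 24 (mod 67)
Check: 14 × 24 = 336 ≡ 1 (mod 67) ✓

14⁻¹ ≡ 24 (mod 67)


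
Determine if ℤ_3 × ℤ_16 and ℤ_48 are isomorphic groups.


Comparing ℤ_3 × ℤ_16 and ℤ_48:
gcd(3,16) = 1, so ℤ_3 × ℤ_16 ≅ ℤ_48 (CRT)

Yes, ℤ_3 × ℤ_16 ≅ ℤ_48


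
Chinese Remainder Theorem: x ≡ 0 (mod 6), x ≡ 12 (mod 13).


m₁ = 6, m₂ = 13, gcd = 1, so CRT applies. M = m₁·m₂ = 78
Let M₁ = M/m₁ = 13, M₂ = M/m₂ = 6
Find y₁ ≡ M₁⁻¹ (mod m₁): 13⁻¹ ≡ 1 (mod 6)
Find y₂ ≡ M₂⁻¹ (mod m₂): 6⁻¹ ≡ 11 (mod 13)
x = a₁·M₁·y₁ + a₂·M₂·y₂ = 0·13·1 + 12·6·11 = 792
Reduce mod 78: x ≡ 12
Check: 12 mod 6 = 0 ✓, 12 mod 13 = 12 ✓

x ≡ 12 (mod 78)


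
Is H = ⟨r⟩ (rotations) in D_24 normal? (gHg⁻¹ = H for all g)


H = ⟨r⟩ (rotations) in D_24
The rotation subgroup ⟨r⟩ has index 2 in D_24, so it is normal

Yes, normal subgroup


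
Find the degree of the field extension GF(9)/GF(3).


GF(9) = GF(3^2), so the extension degree is 2

[GF(9)/GF(3)] = 2


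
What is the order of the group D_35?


|D_n| = 2n (n rotations and n reflections)
|D_35| = 2×35 = 70

|D_35| = 70


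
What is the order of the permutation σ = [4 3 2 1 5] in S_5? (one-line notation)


Cycle decomposition: (1 4) (2 3)
Cycle lengths: 2, 2
Order = lcm(2, 2) = 2

ord(σ) = 2


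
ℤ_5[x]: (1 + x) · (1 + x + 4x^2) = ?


Expand and collect like terms; reduce coefficients mod 5:
x^0: 1·1 = 1 ≡ 1 (mod 5)
x^1: 1·1 + 1·1 = 2 ≡ 2 (mod 5)
x^2: 1·4 + 1·1 = 5 ≡ 0 (mod 5)
x^3: 1·4 = 4 ≡ 4 (mod 5)
Result: 1 + 2x + 4x^3

f · g = 1 + 2x + 4x^3


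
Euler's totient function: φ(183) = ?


Factor n: 183 = 3 × 61
φ(n) = n · ∏(1 - 1/p) over distinct primes p | n
φ(183) = 183 · (1 - 1/3) · (1 - 1/61) = 120

φ(183) = 120


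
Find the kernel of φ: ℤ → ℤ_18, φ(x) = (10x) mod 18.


Kernel = preimage of identity
ker(φ) = {x ∈ ℤ : 10x ≡ 0 (mod 18)}. gcd(10,18) = 2, so 10x ≡ 0 (mod 18) ⟺ x ≡ 0 (mod 18/2 = 9). Hence ker(φ) = 9ℤ

ker(φ) = 9ℤ


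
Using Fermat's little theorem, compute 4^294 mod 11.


Fermat's little theorem: if p is prime and gcd(a,p)=1, then a^(p-1) ≡ 1 (mod p)
p = 11 is prime, gcd(4,11) = 1
Reduce exponent: 294 mod 10 = 4
So 4^294 ≡ 4^4 (mod 11)
4^4 mod 11 = 3

4^294 ≡ 3 (mod 11)


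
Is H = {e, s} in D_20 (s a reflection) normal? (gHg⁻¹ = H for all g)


H = {e, s} in D_20 (s a reflection)
r·s·r⁻¹ = sr⁻² ≠ s for n ≥ 3, so {e, s} is not closed under conjugation

No, not a normal subgroup


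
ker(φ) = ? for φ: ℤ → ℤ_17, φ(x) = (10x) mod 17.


Kernel = preimage of identity
ker(φ) = {x ∈ ℤ : 10x ≡ 0 (mod 17)}. gcd(10,17) = 1, so 10x ≡ 0 (mod 17) ⟺ x ≡ 0 (mod 17/1 = 17). Hence ker(φ) = 17ℤ

ker(φ) = 17ℤ


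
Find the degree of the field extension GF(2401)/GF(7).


GF(2401) = GF(7^4), so the extension degree is 4

[GF(2401)/GF(7)] = 4


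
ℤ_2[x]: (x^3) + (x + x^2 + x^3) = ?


Add coefficients mod 2:
x^0: 0 + 0 = 0 (mod 2)
x^1: 0 + 1 = 1 (mod 2)
x^2: 0 + 1 = 1 (mod 2)
x^3: 1 + 1 = 0 (mod 2)
Result: x + x^2

f + g = x + x^2


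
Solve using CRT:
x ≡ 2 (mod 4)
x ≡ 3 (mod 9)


m₁ = 4, m₂ = 9, gcd = 1, so CRT applies. M = m₁·m₂ = 36
Let M₁ = M/m₁ = 9, M₂ = M/m₂ = 4
Find y₁ ≡ M₁⁻¹ (mod m₁): 9⁻¹ ≡ 1 (mod 4)
Find y₂ ≡ M₂⁻¹ (mod m₂): 4⁻¹ ≡ 7 (mod 9)
x = a₁·M₁·y₁ + a₂·M₂·y₂ = 2·9·1 + 3·4·7 = 102
Reduce mod 36: x ≡ 30
Check: 30 mod 4 = 2 ✓, 30 mod 9 = 3 ✓

x ≡ 30 (mod 36)


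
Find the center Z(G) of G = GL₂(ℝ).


Z(G) = {g ∈ G | gx = xg for all x ∈ G}
Only scalar multiples of the identity commute with all invertible matrices

Z(GL₂(ℝ)) = {aI : a ∈ ℝ, a ≠ 0}


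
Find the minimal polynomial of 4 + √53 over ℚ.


Let α = 4 + √53. Then α - 4 = √53, so (α - 4)² = 53, giving α² - 8α - 37 = 0. Degree 2 and α ∉ ℚ, so this is the minimal polynomial.

Minimal polynomial: x² - 8x - 37


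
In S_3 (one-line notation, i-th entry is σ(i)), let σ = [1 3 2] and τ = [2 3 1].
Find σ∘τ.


σ∘τ: apply τ first, then σ
1 →τ 2 →σ 3
2 →τ 3 →σ 2
3 →τ 1 →σ 1

σ∘τ = [3 2 1]


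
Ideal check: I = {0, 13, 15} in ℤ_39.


Check ideal conditions for I = {0, 13, 15} in ℤ_39:
(1) I is an additive subgroup? No
(2) For r ∈ ℤ_39 and a ∈ I: r·a ∈ I? No  [counterexample: r=2, a=13, r·a mod 39 = 26 ∉ I]

No, I is not an ideal of ℤ_39


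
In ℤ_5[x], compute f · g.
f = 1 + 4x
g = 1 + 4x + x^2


Expand and collect like terms; reduce coefficients mod 5:
x^0: 1·1 = 1 ≡ 1 (mod 5)
x^1: 1·4 + 4·1 = 8 ≡ 3 (mod 5)
x^2: 1·1 + 4·4 = 17 ≡ 2 (mod 5)
x^3: 4·1 = 4 ≡ 4 (mod 5)
Result: 1 + 3x + 2x^2 + 4x^3

f · g = 1 + 3x + 2x^2 + 4x^3


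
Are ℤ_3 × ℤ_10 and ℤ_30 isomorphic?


Comparing ℤ_3 × ℤ_10 and ℤ_30:
gcd(3,10) = 1, so ℤ_3 × ℤ_10 ≅ ℤ_30 (CRT)

Yes, ℤ_3 × ℤ_10 ≅ ℤ_30


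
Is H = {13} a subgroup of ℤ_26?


Subgroup test for H = {13} in (ℤ_26, +):
(1) 0 ∈ H? No
(2) Closure: for all a,b ∈ H, (a+b) mod 26 ∈ H? No  [counterexample: 13 + 13 = 0 ∉ H]
(3) Inverses: for all a ∈ H, -a mod 26 ∈ H? Yes

No, H is not a subgroup of ℤ_26


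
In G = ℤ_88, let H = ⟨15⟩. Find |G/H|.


|⟨15⟩| = n / gcd(15, 88) = 88 / 1 = 88
H is normal (ℤ_88 is abelian).
|G/H| = |G| / |H| = 88 / 88 = 1

|G/H| = 1


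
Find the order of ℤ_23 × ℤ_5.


|A × B| = |A| · |B|
|ℤ_23 × ℤ_5| = 23 × 5 = 115

|ℤ_23 × ℤ_5| = 115


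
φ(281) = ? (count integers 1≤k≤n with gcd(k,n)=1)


Factor n: 281 = 281
φ(n) = n · ∏(1 - 1/p) over distinct primes p | n
φ(281) = 281 · (1 - 1/281) = 280

φ(281) = 280


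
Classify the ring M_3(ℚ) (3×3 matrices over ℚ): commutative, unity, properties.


Matrix multiplication is non-commutative for n ≥ 2; the identity matrix I is the unity; singular matrices give zero divisors, so not an integral domain
Commutative: No
Integral domain: No
Has unity: Yes

M_3(ℚ) (3×3 matrices over ℚ): Commutative=No, Unity=Yes


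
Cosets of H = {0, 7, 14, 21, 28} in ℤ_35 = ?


H = {0, 7, 14, 21, 28}, |H| = 5
Number of cosets = |G|/|H| = 35/5 = 7
0 + H = {0, 7, 14, 21, 28}
1 + H = {1, 8, 15, 22, 29}
2 + H = {2, 9, 16, 23, 30}
3 + H = {3, 10, 17, 24, 31}
4 + H = {4, 11, 18, 25, 32}
5 + H = {5, 12, 19, 26, 33}
6 + H = {6, 13, 20, 27, 34}

Cosets: 0+H={0,7,14,21,28}; 1+H={1,8,15,22,29}; 2+H={2,9,16,23,30}; 3+H={3,10,17,24,31}; 4+H={4,11,18,25,32}; 5+H={5,12,19,26,33}; 6+H={6,13,20,27,34}


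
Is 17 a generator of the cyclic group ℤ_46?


g generates ℤ_n iff gcd(g, n) = 1
gcd(17, 46) = 1
Since gcd = 1, 17 is a generator.

Yes, 17 generates ℤ_46


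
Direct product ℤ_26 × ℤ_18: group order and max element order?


|ℤ_26 × ℤ_18| = 26 × 18 = 468
Max element order = lcm(26,18) = 234
Cyclic? No (gcd=2)

|ℤ_26×ℤ_18| = 468, max element order = 234


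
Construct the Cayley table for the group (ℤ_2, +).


Elements: {0, 1}
Operation: addition mod 2
Entry (a, b) = (a + b) mod 2

Cayley table:
  | 0 | 1
0 | 0 | 1
1 | 1 | 0


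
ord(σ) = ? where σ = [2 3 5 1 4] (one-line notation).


Cycle decomposition: (1 2 3 5 4)
Cycle lengths: 5
Order = lcm(5) = 5

ord(σ) = 5


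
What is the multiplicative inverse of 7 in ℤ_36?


Use the extended Euclidean algorithm to write 1 = 7·s + 36·t; then s mod 36 is the inverse.
Euclidean algorithm:
  7 = 0·36 + 7
  36 = 5·7 + 1
  7 = 7·1 + 0
gcd(7,36) = 1
Back-substitution gives: 7·(-5) + 36·(1) = 1
So 7⁻¹ ≡ -5 ≡ 31 (mod 36)
Check: 7 × 31 = 217 ≡ 1 (mod 36) ✓

7⁻¹ ≡ 31 (mod 36)


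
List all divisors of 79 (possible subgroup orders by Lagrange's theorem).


Lagrange's theorem: |H| divides |G|
|G| = 79
Divisors of 79: 1, 79

Possible subgroup orders: {1, 79}


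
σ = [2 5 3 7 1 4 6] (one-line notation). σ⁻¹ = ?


To find σ⁻¹, swap domain and range:
σ(1) = 2 → σ⁻¹(2) = 1
σ(2) = 5 → σ⁻¹(5) = 2
σ(3) = 3 → σ⁻¹(3) = 3
σ(4) = 7 → σ⁻¹(7) = 4
σ(5) = 1 → σ⁻¹(1) = 5
σ(6) = 4 → σ⁻¹(4) = 6
σ(7) = 6 → σ⁻¹(6) = 7

σ⁻¹ = [5 1 3 6 2 7 4]


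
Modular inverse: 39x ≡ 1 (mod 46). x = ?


Use the extended Euclidean algorithm to write 1 = 39·s + 46·t; then s mod 46 is the inverse.
Euclidean algorithm:
  39 = 0·46 + 39
  46 = 1·39 + 7
  39 = 5·7 + 4
  7 = 1·4 + 3
  4 = 1·3 + 1
  3 = 3·1 + 0
gcd(39,46) = 1
Back-substitution gives: 39·(13) + 46·(-11) = 1
So 39⁻¹ ≡ 13 ≡ 13 (mod 46)
Check: 39 × 13 = 507 ≡ 1 (mod 46) ✓

39⁻¹ ≡ 13 (mod 46)


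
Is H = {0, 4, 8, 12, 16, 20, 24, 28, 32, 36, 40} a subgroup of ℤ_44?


Subgroup test for H = {0, 4, 8, 12, 16, 20, 24, 28, 32, 36, 40} in (ℤ_44, +):
(1) 0 ∈ H? Yes
(2) Closure: for all a,b ∈ H, (a+b) mod 44 ∈ H? Yes
(3) Inverses: for all a ∈ H, -a mod 44 ∈ H? Yes

Yes, H is a subgroup of ℤ_44


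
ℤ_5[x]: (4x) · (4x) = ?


Expand and collect like terms; reduce coefficients mod 5:
x^0: 0·0 = 0 ≡ 0 (mod 5)
x^1: 0·4 + 4·0 = 0 ≡ 0 (mod 5)
x^2: 4·4 = 16 ≡ 1 (mod 5)
Result: x^2

f · g = x^2


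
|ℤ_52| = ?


ℤ_n has n elements.

|ℤ_52| = 52


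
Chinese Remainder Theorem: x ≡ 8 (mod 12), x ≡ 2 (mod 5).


m₁ = 12, m₂ = 5, gcd = 1, so CRT applies. M = m₁·m₂ = 60
Let M₁ = M/m₁ = 5, M₂ = M/m₂ = 12
Find y₁ ≡ M₁⁻¹ (mod m₁): 5⁻¹ ≡ 5 (mod 12)
Find y₂ ≡ M₂⁻¹ (mod m₂): 12⁻¹ ≡ 3 (mod 5)
x = a₁·M₁·y₁ + a₂·M₂·y₂ = 8·5·5 + 2·12·3 = 272
Reduce mod 60: x ≡ 32
Check: 32 mod 12 = 8 ✓, 32 mod 5 = 2 ✓

x ≡ 32 (mod 60)


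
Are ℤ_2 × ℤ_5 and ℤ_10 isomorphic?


Comparing ℤ_2 × ℤ_5 and ℤ_10:
gcd(2,5) = 1, so ℤ_2 × ℤ_5 ≅ ℤ_10 (CRT)

Yes, ℤ_2 × ℤ_5 ≅ ℤ_10


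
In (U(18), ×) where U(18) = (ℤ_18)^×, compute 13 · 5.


Operation: multiplication mod 18
13 · 5 = (a × b) mod 18 with a = 13, b = 5

13 · 5 = 11


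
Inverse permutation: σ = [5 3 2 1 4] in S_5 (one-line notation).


To find σ⁻¹, swap domain and range:
σ(1) = 5 → σ⁻¹(5) = 1
σ(2) = 3 → σ⁻¹(3) = 2
σ(3) = 2 → σ⁻¹(2) = 3
σ(4) = 1 → σ⁻¹(1) = 4
σ(5) = 4 → σ⁻¹(4) = 5

σ⁻¹ = [4 3 2 5 1]


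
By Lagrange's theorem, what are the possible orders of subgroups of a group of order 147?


Lagrange's theorem: |H| divides |G|
|G| = 147
Divisors of 147: 1, 3, 7, 21, 49, 147

Possible subgroup orders: {1, 3, 7, 21, 49, 147}


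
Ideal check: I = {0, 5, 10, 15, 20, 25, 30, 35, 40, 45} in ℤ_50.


Check ideal conditions for I = {0, 5, 10, 15, 20, 25, 30, 35, 40, 45} in ℤ_50:
(1) I is an additive subgroup? Yes
(2) For r ∈ ℤ_50 and a ∈ I: r·a ∈ I? Yes

Yes, I is an ideal of ℤ_50


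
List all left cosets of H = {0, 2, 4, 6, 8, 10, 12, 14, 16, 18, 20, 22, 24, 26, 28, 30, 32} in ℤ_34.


H = {0, 2, 4, 6, 8, 10, 12, 14, 16, 18, 20, 22, 24, 26, 28, 30, 32}, |H| = 17
Number of cosets = |G|/|H| = 34/17 = 2
0 + H = {0, 2, 4, 6, 8, 10, 12, 14, 16, 18, 20, 22, 24, 26, 28, 30, 32}
1 + H = {1, 3, 5, 7, 9, 11, 13, 15, 17, 19, 21, 23, 25, 27, 29, 31, 33}

Cosets: 0+H={0,2,4,6,8,10,12,14,16,18,20,22,24,26,28,30,32}; 1+H={1,3,5,7,9,11,13,15,17,19,21,23,25,27,29,31,33}
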